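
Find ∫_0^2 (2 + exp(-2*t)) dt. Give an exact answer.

9/2 - exp(-4)/2

An antiderivative is F(t) = 2*t - exp(-2*t)/2.
Then F(2) - F(0) = (4 - exp(-4)/2) - (-1/2) = 9/2 - exp(-4)/2.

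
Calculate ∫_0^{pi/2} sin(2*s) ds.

An antiderivative is F(s) = -cos(2*s)/2.
Then F(pi/2) - F(0) = (1/2) - (-1/2) = 1.

1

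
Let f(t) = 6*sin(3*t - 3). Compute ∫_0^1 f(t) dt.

-2 + 2*cos(3)

Let u = 3*t - 3, so du = 3 dt. When t = 0, u = -3; when t = 1, u = 0.
The integral becomes 2·∫ sin(u) du from -3 to 0, with antiderivative -2*cos(u).
Back in t: F(t) = -2*cos(3*t - 3).
Then F(1) - F(0) = (-2) - (-2*cos(3)) = -2 + 2*cos(3).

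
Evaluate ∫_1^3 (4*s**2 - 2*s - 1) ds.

By the power rule, an antiderivative is F(s) = 4*s**3/3 - s**2 - s.
Then F(3) - F(1) = (24) - (-2/3) = 74/3.

74/3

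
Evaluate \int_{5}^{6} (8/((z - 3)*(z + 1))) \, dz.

Factor the denominator: z**2 - 2*z - 3 = (z + 1)(z - 3).
Partial fractions: 8/((z - 3)*(z + 1)) = -2/(z + 1) + 2/(z - 3).
An antiderivative is F(z) = 2*log(z - 3) - 2*log(z + 1).
Then F(6) - F(5) = (log(9/49)) - (-log(9)) = log(81/49).

log(81/49)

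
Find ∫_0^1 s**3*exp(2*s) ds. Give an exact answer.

3/8 + exp(2)/8

Integrate by parts 3 times (u = s^3, dv = exp(2*s) ds).
An antiderivative is F(s) = (4*s**3 - 6*s**2 + 6*s - 3)*exp(2*s)/8.
Then F(1) - F(0) = (exp(2)/8) - (-3/8) = 3/8 + exp(2)/8.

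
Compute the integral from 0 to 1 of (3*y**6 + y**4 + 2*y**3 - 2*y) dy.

By the power rule, an antiderivative is F(y) = 3*y**7/7 + y**5/5 + y**4/2 - y**2.
Then F(1) - F(0) = (9/70) - (0) = 9/70.

9/70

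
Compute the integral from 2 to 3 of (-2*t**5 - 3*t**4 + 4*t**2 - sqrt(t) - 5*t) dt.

By the power rule, an antiderivative is F(t) = -t**6/3 - 3*t**5/5 - 2*t**(3/2)/3 + 4*t**3/3 - 5*t**2/2.
Then F(3) - F(2) = (-3753/10 - 2*sqrt(3)) - (-598/15 - 4*sqrt(2)/3) = -10063/30 - 2*sqrt(3) + 4*sqrt(2)/3.

-10063/30 - 2*sqrt(3) + 4*sqrt(2)/3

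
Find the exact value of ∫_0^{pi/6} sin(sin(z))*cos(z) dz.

1 - cos(1/2)

Let u = sin(z), so du = cos(z) dz. When z = 0, u = 0; when z = pi/6, u = 1/2.
The integral becomes ∫ sin(u) du from 0 to 1/2, with antiderivative -cos(u).
Back in z: F(z) = -cos(sin(z)).
Then F(pi/6) - F(0) = (-cos(1/2)) - (-1) = 1 - cos(1/2).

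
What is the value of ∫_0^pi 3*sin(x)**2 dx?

3*pi/2

Use the identity sin^2(x) = (1 - cos(2*x))/2.
An antiderivative is F(x) = 3*x/2 - 3*sin(2*x)/4.
Then F(pi) - F(0) = (3*pi/2) - (0) = 3*pi/2.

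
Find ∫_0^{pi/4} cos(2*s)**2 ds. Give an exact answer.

pi/8

Use the identity cos^2(2*s) = (1 + cos(4*s))/2.
An antiderivative is F(s) = s/2 + sin(4*s)/8.
Then F(pi/4) - F(0) = (pi/8) - (0) = pi/8.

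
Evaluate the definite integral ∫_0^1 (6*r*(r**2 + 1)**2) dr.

Let u = r**2 + 1, so du = 2*r dr. When r = 0, u = 1; when r = 1, u = 2.
The integral becomes 3·∫ u**2 du from 1 to 2, with antiderivative u**3.
Back in r: F(r) = (r**2 + 1)**3.
Then F(1) - F(0) = (8) - (1) = 7.

7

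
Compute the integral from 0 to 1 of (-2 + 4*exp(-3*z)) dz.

An antiderivative is F(z) = -2*z - 4*exp(-3*z)/3.
Then F(1) - F(0) = (-2 - 4*exp(-3)/3) - (-4/3) = -2/3 - 4*exp(-3)/3.

-2/3 - 4*exp(-3)/3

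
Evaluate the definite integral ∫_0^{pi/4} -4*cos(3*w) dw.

An antiderivative is F(w) = -4*sin(3*w)/3.
Then F(pi/4) - F(0) = (-2*sqrt(2)/3) - (0) = -2*sqrt(2)/3.

-2*sqrt(2)/3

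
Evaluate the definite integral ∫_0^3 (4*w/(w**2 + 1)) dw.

log(100)

Let u = w**2 + 1, so du = 2*w dw. When w = 0, u = 1; when w = 3, u = 10.
The integral becomes 2·∫ 1/u du from 1 to 10, with antiderivative 2*log(u).
Back in w: F(w) = 2*log(w**2 + 1).
Then F(3) - F(0) = (log(100)) - (0) = log(100).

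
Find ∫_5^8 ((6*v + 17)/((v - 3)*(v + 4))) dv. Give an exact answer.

Factor the denominator: v**2 + v - 12 = (v + 4)(v - 3).
Partial fractions: (6*v + 17)/((v - 3)*(v + 4)) = 1/(v + 4) + 5/(v - 3).
An antiderivative is F(v) = 5*log(v - 3) + log(v + 4).
Then F(8) - F(5) = (log(3) + 2*log(2) + 5*log(5)) - (2*log(3) + 5*log(2)) = -3*log(2) - log(3) + 5*log(5).

-3*log(2) - log(3) + 5*log(5)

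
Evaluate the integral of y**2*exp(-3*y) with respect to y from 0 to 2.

Integrate by parts twice (u = y^2, dv = exp(-3*y) dy).
An antiderivative is F(y) = (-9*y**2 - 6*y - 2)*exp(-3*y)/27.
Then F(2) - F(0) = (-50*exp(-6)/27) - (-2/27) = 2/27 - 50*exp(-6)/27.

2/27 - 50*exp(-6)/27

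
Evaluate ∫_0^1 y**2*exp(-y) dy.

Integrate by parts twice (u = y^2, dv = exp(-y) dy).
An antiderivative is F(y) = (-y**2 - 2*y - 2)*exp(-y).
Then F(1) - F(0) = (-5*exp(-1)) - (-2) = 2 - 5*exp(-1).

2 - 5*exp(-1)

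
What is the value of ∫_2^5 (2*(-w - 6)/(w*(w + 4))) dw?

-3*log(5) + log(3) + 2*log(2)

Factor the denominator: w**2 + 4*w = (w + 4)w.
Partial fractions: 2*(-w - 6)/(w*(w + 4)) = 1/(w + 4) - 3/w.
An antiderivative is F(w) = -3*log(w) + log(w + 4).
Then F(5) - F(2) = (-3*log(5) + 2*log(3)) - (log(3/4)) = -3*log(5) + log(3) + 2*log(2).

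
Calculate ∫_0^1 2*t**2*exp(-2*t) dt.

(-5 + exp(2))*exp(-2)/2

Integrate by parts twice (u = t^2, dv = 2*exp(-2*t) dt).
An antiderivative is F(t) = (-2*t**2 - 2*t - 1)*exp(-2*t)/2.
Then F(1) - F(0) = (-5*exp(-2)/2) - (-1/2) = (-5 + exp(2))*exp(-2)/2.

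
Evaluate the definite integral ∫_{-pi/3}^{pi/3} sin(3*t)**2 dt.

pi/3

Use the identity sin^2(3*t) = (1 - cos(6*t))/2.
An antiderivative is F(t) = t/2 - sin(6*t)/12.
Then F(pi/3) - F(-pi/3) = (pi/6) - (-pi/6) = pi/3.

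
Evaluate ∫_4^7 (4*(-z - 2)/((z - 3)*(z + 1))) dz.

-7*log(2) - log(5)

Factor the denominator: z**2 - 2*z - 3 = (z + 1)(z - 3).
Partial fractions: 4*(-z - 2)/((z - 3)*(z + 1)) = 1/(z + 1) - 5/(z - 3).
An antiderivative is F(z) = -5*log(z - 3) + log(z + 1).
Then F(7) - F(4) = (-7*log(2)) - (log(5)) = -7*log(2) - log(5).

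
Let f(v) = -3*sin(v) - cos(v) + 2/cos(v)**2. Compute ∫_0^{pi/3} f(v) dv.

-3/2 + 3*sqrt(3)/2

An antiderivative is F(v) = -sin(v) + 3*cos(v) + 2*tan(v).
Then F(pi/3) - F(0) = (3/2 + 3*sqrt(3)/2) - (3) = -3/2 + 3*sqrt(3)/2.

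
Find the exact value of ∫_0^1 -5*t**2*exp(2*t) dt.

Integrate by parts twice (u = t^2, dv = -5*exp(2*t) dt).
An antiderivative is F(t) = (-10*t**2 + 10*t - 5)*exp(2*t)/4.
Then F(1) - F(0) = (-5*exp(2)/4) - (-5/4) = 5/4 - 5*exp(2)/4.

5/4 - 5*exp(2)/4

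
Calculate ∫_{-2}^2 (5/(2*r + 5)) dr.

An antiderivative is F(r) = 5*log(2*r + 5)/2.
Then F(2) - F(-2) = (5*log(3)) - (0) = 5*log(3).

5*log(3)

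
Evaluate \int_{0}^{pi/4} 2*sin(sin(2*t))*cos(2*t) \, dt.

1 - cos(1)

Let u = sin(2*t), so du = 2*cos(2*t) dt. When t = 0, u = 0; when t = pi/4, u = 1.
The integral becomes ∫ sin(u) du from 0 to 1, with antiderivative -cos(u).
Back in t: F(t) = -cos(sin(2*t)).
Then F(pi/4) - F(0) = (-cos(1)) - (-1) = 1 - cos(1).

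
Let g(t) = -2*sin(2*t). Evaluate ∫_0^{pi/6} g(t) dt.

An antiderivative is F(t) = cos(2*t).
Then F(pi/6) - F(0) = (1/2) - (1) = -1/2.

-1/2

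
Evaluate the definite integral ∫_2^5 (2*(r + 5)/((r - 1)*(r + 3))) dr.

log(40)

Factor the denominator: r**2 + 2*r - 3 = (r + 3)(r - 1).
Partial fractions: 2*(r + 5)/((r - 1)*(r + 3)) = -1/(r + 3) + 3/(r - 1).
An antiderivative is F(r) = 3*log(r - 1) - log(r + 3).
Then F(5) - F(2) = (log(8)) - (-log(5)) = log(40).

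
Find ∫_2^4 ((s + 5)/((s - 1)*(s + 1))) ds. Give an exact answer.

Factor the denominator: s**2 - 1 = (s + 1)(s - 1).
Partial fractions: (s + 5)/((s - 1)*(s + 1)) = -2/(s + 1) + 3/(s - 1).
An antiderivative is F(s) = 3*log(s - 1) - 2*log(s + 1).
Then F(4) - F(2) = (log(27/25)) - (-log(9)) = -2*log(5) + 5*log(3).

-2*log(5) + 5*log(3)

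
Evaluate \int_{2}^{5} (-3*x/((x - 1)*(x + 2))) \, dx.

Factor the denominator: x**2 + x - 2 = (x + 2)(x - 1).
Partial fractions: -3*x/((x - 1)*(x + 2)) = -2/(x + 2) - 1/(x - 1).
An antiderivative is F(x) = -log(x - 1) - 2*log(x + 2).
Then F(5) - F(2) = (-2*log(7) - 2*log(2)) - (-log(16)) = log(4/49).

log(4/49)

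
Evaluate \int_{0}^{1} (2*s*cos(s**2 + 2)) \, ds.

-sin(2) + sin(3)

Let u = s**2 + 2, so du = 2*s ds. When s = 0, u = 2; when s = 1, u = 3.
The integral becomes ∫ cos(u) du from 2 to 3, with antiderivative sin(u).
Back in s: F(s) = sin(s**2 + 2).
Then F(1) - F(0) = (sin(3)) - (sin(2)) = -sin(2) + sin(3).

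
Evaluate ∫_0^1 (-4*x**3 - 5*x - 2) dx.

-11/2

By the power rule, an antiderivative is F(x) = -x**4 - 5*x**2/2 - 2*x.
Then F(1) - F(0) = (-11/2) - (0) = -11/2.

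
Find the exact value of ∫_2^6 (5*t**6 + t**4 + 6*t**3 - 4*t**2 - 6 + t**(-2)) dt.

7106073/35

By the power rule, an antiderivative is F(t) = 5*t**7/7 + t**5/5 + 3*t**4/2 - 4*t**3/3 - 6*t - 1/t.
Then F(6) - F(2) = (42657157/210) - (20719/210) = 7106073/35.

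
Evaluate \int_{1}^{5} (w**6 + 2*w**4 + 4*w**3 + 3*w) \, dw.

By the power rule, an antiderivative is F(w) = w**7/7 + 2*w**5/5 + w**4 + 3*w**2/2.
Then F(5) - F(1) = (183025/14) - (213/70) = 457456/35.

457456/35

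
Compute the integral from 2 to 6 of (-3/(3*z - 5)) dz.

An antiderivative is F(z) = -log(3*z - 5).
Then F(6) - F(2) = (-log(13)) - (0) = -log(13).

-log(13)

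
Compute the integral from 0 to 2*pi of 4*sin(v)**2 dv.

4*pi

Use the identity sin^2(v) = (1 - cos(2*v))/2.
An antiderivative is F(v) = 2*v - sin(2*v).
Then F(2*pi) - F(0) = (4*pi) - (0) = 4*pi.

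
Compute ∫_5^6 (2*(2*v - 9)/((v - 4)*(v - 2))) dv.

-5*log(3) + 9*log(2)

Factor the denominator: v**2 - 6*v + 8 = (v - 2)(v - 4).
Partial fractions: 2*(2*v - 9)/((v - 4)*(v - 2)) = 5/(v - 2) - 1/(v - 4).
An antiderivative is F(v) = -log(v - 4) + 5*log(v - 2).
Then F(6) - F(5) = (9*log(2)) - (5*log(3)) = -5*log(3) + 9*log(2).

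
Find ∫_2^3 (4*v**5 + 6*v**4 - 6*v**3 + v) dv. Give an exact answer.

By the power rule, an antiderivative is F(v) = 2*v**6/3 + 6*v**5/5 - 3*v**4/2 + v**2/2.
Then F(3) - F(2) = (3303/5) - (886/15) = 9023/15.

9023/15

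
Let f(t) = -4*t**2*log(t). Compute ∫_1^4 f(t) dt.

28 - 512*log(2)/3

Integrate by parts once (u = ln t, dv = -4*t**2 dt).
An antiderivative is F(t) = -4*t**3*(3*log(t) - 1)/9.
Then F(4) - F(1) = (256/9 - 512*log(2)/3) - (4/9) = 28 - 512*log(2)/3.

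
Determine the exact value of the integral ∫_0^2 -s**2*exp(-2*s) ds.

Integrate by parts twice (u = s^2, dv = -exp(-2*s) ds).
An antiderivative is F(s) = (2*s**2 + 2*s + 1)*exp(-2*s)/4.
Then F(2) - F(0) = (13*exp(-4)/4) - (1/4) = (13 - exp(4))*exp(-4)/4.

(13 - exp(4))*exp(-4)/4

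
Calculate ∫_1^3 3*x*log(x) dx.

Integrate by parts once (u = ln x, dv = 3*x dx).
An antiderivative is F(x) = 3*x**2*(2*log(x) - 1)/4.
Then F(3) - F(1) = (-27/4 + 27*log(3)/2) - (-3/4) = -6 + 27*log(3)/2.

-6 + 27*log(3)/2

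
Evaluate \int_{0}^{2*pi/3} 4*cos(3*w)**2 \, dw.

Use the identity cos^2(3*w) = (1 + cos(6*w))/2.
An antiderivative is F(w) = 2*w + sin(6*w)/3.
Then F(2*pi/3) - F(0) = (4*pi/3) - (0) = 4*pi/3.

4*pi/3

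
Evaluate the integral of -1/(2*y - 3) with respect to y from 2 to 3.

An antiderivative is F(y) = -log(2*y - 3)/2.
Then F(3) - F(2) = (-log(3)/2) - (0) = -log(3)/2.

-log(3)/2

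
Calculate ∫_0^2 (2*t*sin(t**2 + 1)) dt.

Let u = t**2 + 1, so du = 2*t dt. When t = 0, u = 1; when t = 2, u = 5.
The integral becomes ∫ sin(u) du from 1 to 5, with antiderivative -cos(u).
Back in t: F(t) = -cos(t**2 + 1).
Then F(2) - F(0) = (-cos(5)) - (-cos(1)) = -cos(5) + cos(1).

-cos(5) + cos(1)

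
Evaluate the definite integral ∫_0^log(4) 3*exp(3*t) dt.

63

Let u = exp(t), so du = exp(t) dt. When t = 0, u = 1; when t = log(4), u = 4.
The integral becomes 3·∫ u**2 du from 1 to 4, with antiderivative u**3.
Back in t: F(t) = exp(3*t).
Then F(log(4)) - F(0) = (64) - (1) = 63.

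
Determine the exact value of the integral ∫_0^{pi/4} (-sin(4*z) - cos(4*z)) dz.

An antiderivative is F(z) = -sin(4*z)/4 + cos(4*z)/4.
Then F(pi/4) - F(0) = (-1/4) - (1/4) = -1/2.

-1/2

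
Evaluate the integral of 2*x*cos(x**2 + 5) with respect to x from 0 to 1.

sin(6) - sin(5)

Let u = x**2 + 5, so du = 2*x dx. When x = 0, u = 5; when x = 1, u = 6.
The integral becomes ∫ cos(u) du from 5 to 6, with antiderivative sin(u).
Back in x: F(x) = sin(x**2 + 5).
Then F(1) - F(0) = (sin(6)) - (sin(5)) = sin(6) - sin(5).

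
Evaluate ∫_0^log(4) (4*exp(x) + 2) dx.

4*log(2) + 12

An antiderivative is F(x) = 2*x + 4*exp(x).
Then F(log(4)) - F(0) = (4*log(2) + 16) - (4) = 4*log(2) + 12.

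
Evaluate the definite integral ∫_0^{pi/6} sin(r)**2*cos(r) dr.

Let u = sin(r), so du = cos(r) dr. When r = 0, u = 0; when r = pi/6, u = 1/2.
The integral becomes ∫ u**2 du from 0 to 1/2, with antiderivative u**3/3.
Back in r: F(r) = sin(r)**3/3.
Then F(pi/6) - F(0) = (1/24) - (0) = 1/24.

1/24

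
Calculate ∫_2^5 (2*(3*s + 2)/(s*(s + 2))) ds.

-10*log(2) + 2*log(5) + 4*log(7)

Factor the denominator: s**2 + 2*s = (s + 2)s.
Partial fractions: 2*(3*s + 2)/(s*(s + 2)) = 4/(s + 2) + 2/s.
An antiderivative is F(s) = 2*log(s) + 4*log(s + 2).
Then F(5) - F(2) = (2*log(5) + 4*log(7)) - (10*log(2)) = -10*log(2) + 2*log(5) + 4*log(7).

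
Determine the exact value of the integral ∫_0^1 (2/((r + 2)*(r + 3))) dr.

log(81/64)

Factor the denominator: r**2 + 5*r + 6 = (r + 3)(r + 2).
Partial fractions: 2/((r + 2)*(r + 3)) = -2/(r + 3) + 2/(r + 2).
An antiderivative is F(r) = 2*log(r + 2) - 2*log(r + 3).
Then F(1) - F(0) = (log(9/16)) - (log(4/9)) = log(81/64).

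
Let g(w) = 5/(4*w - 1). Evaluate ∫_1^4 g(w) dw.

An antiderivative is F(w) = 5*log(4*w - 1)/4.
Then F(4) - F(1) = (5*log(15)/4) - (5*log(3)/4) = 5*log(5)/4.

5*log(5)/4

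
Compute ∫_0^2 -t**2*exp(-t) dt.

Integrate by parts twice (u = t^2, dv = -exp(-t) dt).
An antiderivative is F(t) = (t**2 + 2*t + 2)*exp(-t).
Then F(2) - F(0) = (10*exp(-2)) - (2) = -2 + 10*exp(-2).

-2 + 10*exp(-2)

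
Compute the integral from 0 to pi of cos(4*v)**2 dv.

Use the identity cos^2(4*v) = (1 + cos(8*v))/2.
An antiderivative is F(v) = v/2 + sin(8*v)/16.
Then F(pi) - F(0) = (pi/2) - (0) = pi/2.

pi/2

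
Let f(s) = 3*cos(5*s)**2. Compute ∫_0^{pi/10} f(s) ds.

Use the identity cos^2(5*s) = (1 + cos(10*s))/2.
An antiderivative is F(s) = 3*s/2 + 3*sin(10*s)/20.
Then F(pi/10) - F(0) = (3*pi/20) - (0) = 3*pi/20.

3*pi/20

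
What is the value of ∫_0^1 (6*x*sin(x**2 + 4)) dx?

Let u = x**2 + 4, so du = 2*x dx. When x = 0, u = 4; when x = 1, u = 5.
The integral becomes 3·∫ sin(u) du from 4 to 5, with antiderivative -3*cos(u).
Back in x: F(x) = -3*cos(x**2 + 4).
Then F(1) - F(0) = (-3*cos(5)) - (-3*cos(4)) = 3*cos(4) - 3*cos(5).

3*cos(4) - 3*cos(5)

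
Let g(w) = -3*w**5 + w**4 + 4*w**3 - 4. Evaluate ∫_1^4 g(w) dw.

By the power rule, an antiderivative is F(w) = -w**6/2 + w**5/5 + w**4 - 4*w.
Then F(4) - F(1) = (-8016/5) - (-33/10) = -15999/10.

-15999/10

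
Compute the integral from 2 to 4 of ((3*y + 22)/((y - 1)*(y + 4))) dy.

Factor the denominator: y**2 + 3*y - 4 = (y + 4)(y - 1).
Partial fractions: (3*y + 22)/((y - 1)*(y + 4)) = -2/(y + 4) + 5/(y - 1).
An antiderivative is F(y) = 5*log(y - 1) - 2*log(y + 4).
Then F(4) - F(2) = (-6*log(2) + 5*log(3)) - (-log(36)) = -4*log(2) + 7*log(3).

-4*log(2) + 7*log(3)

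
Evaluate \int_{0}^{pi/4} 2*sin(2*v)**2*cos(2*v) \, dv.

Let u = sin(2*v), so du = 2*cos(2*v) dv. When v = 0, u = 0; when v = pi/4, u = 1.
The integral becomes ∫ u**2 du from 0 to 1, with antiderivative u**3/3.
Back in v: F(v) = sin(2*v)**3/3.
Then F(pi/4) - F(0) = (1/3) - (0) = 1/3.

1/3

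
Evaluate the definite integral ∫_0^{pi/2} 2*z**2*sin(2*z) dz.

Integrate by parts twice (u = z^2, dv = 2*sin(2*z) dz).
An antiderivative is F(z) = -z**2*cos(2*z) + z*sin(2*z) + cos(2*z)/2.
Then F(pi/2) - F(0) = (-1/2 + pi**2/4) - (1/2) = -1 + pi**2/4.

-1 + pi**2/4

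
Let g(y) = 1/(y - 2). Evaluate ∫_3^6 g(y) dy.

log(4)

An antiderivative is F(y) = log(y - 2).
Then F(6) - F(3) = (log(4)) - (0) = log(4).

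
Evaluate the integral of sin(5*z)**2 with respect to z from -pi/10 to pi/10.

Use the identity sin^2(5*z) = (1 - cos(10*z))/2.
An antiderivative is F(z) = z/2 - sin(10*z)/20.
Then F(pi/10) - F(-pi/10) = (pi/20) - (-pi/20) = pi/10.

pi/10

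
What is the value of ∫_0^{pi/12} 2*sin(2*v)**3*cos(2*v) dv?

Let u = sin(2*v), so du = 2*cos(2*v) dv. When v = 0, u = 0; when v = pi/12, u = 1/2.
The integral becomes ∫ u**3 du from 0 to 1/2, with antiderivative u**4/4.
Back in v: F(v) = sin(2*v)**4/4.
Then F(pi/12) - F(0) = (1/64) - (0) = 1/64.

1/64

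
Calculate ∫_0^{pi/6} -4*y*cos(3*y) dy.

Integrate by parts once (u = y, dv = -4*cos(3*y) dy).
An antiderivative is F(y) = -4*y*sin(3*y)/3 - 4*cos(3*y)/9.
Then F(pi/6) - F(0) = (-2*pi/9) - (-4/9) = 4/9 - 2*pi/9.

4/9 - 2*pi/9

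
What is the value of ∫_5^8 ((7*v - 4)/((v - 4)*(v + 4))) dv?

-4*log(3) + 14*log(2)

Factor the denominator: v**2 - 16 = (v + 4)(v - 4).
Partial fractions: (7*v - 4)/((v - 4)*(v + 4)) = 4/(v + 4) + 3/(v - 4).
An antiderivative is F(v) = 3*log(v - 4) + 4*log(v + 4).
Then F(8) - F(5) = (4*log(3) + 14*log(2)) - (8*log(3)) = -4*log(3) + 14*log(2).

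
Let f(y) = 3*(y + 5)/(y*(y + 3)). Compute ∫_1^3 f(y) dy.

2*log(2) + 3*log(3)

Factor the denominator: y**2 + 3*y = (y + 3)y.
Partial fractions: 3*(y + 5)/(y*(y + 3)) = -2/(y + 3) + 5/y.
An antiderivative is F(y) = 5*log(y) - 2*log(y + 3).
Then F(3) - F(1) = (log(27/4)) - (-log(16)) = 2*log(2) + 3*log(3).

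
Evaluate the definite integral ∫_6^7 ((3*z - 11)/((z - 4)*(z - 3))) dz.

log(8/3)

Factor the denominator: z**2 - 7*z + 12 = (z - 3)(z - 4).
Partial fractions: (3*z - 11)/((z - 4)*(z - 3)) = 2/(z - 3) + 1/(z - 4).
An antiderivative is F(z) = log(z - 4) + 2*log(z - 3).
Then F(7) - F(6) = (log(48)) - (log(18)) = log(8/3).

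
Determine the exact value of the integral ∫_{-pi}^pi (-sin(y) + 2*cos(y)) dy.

0

An antiderivative is F(y) = 2*sin(y) + cos(y).
Then F(pi) - F(-pi) = (-1) - (-1) = 0.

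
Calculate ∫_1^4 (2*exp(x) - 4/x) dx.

-8*log(2) - 2*exp(1) + 2*exp(4)

An antiderivative is F(x) = 2*exp(x) - 4*log(x).
Then F(4) - F(1) = (-8*log(2) + 2*exp(4)) - (2*exp(1)) = -8*log(2) - 2*exp(1) + 2*exp(4).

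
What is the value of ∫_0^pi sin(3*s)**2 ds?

pi/2

Use the identity sin^2(3*s) = (1 - cos(6*s))/2.
An antiderivative is F(s) = s/2 - sin(6*s)/12.
Then F(pi) - F(0) = (pi/2) - (0) = pi/2.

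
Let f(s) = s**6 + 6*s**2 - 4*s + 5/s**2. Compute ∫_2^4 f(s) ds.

67523/28

By the power rule, an antiderivative is F(s) = s**7/7 + 2*s**3 - 2*s**2 - 5/s.
Then F(4) - F(2) = (68189/28) - (333/14) = 67523/28.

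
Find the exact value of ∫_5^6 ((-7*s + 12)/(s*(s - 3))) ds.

-7*log(3) - log(2) + 4*log(5)

Factor the denominator: s**2 - 3*s = s(s - 3).
Partial fractions: (-7*s + 12)/(s*(s - 3)) = -4/s - 3/(s - 3).
An antiderivative is F(s) = -4*log(s) - 3*log(s - 3).
Then F(6) - F(5) = (-7*log(3) - 4*log(2)) - (-4*log(5) - 3*log(2)) = -7*log(3) - log(2) + 4*log(5).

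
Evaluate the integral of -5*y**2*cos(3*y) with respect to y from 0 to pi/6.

Integrate by parts twice (u = y^2, dv = -5*cos(3*y) dy).
An antiderivative is F(y) = -5*y**2*sin(3*y)/3 - 10*y*cos(3*y)/9 + 10*sin(3*y)/27.
Then F(pi/6) - F(0) = (10/27 - 5*pi**2/108) - (0) = 10/27 - 5*pi**2/108.

10/27 - 5*pi**2/108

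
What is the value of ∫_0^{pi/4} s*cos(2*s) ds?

Integrate by parts once (u = s, dv = cos(2*s) ds).
An antiderivative is F(s) = s*sin(2*s)/2 + cos(2*s)/4.
Then F(pi/4) - F(0) = (pi/8) - (1/4) = -1/4 + pi/8.

-1/4 + pi/8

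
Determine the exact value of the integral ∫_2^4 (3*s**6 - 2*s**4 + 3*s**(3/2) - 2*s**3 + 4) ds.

227376/35 - 24*sqrt(2)/5

By the power rule, an antiderivative is F(s) = 3*s**7/7 + 6*s**(5/2)/5 - 2*s**5/5 - s**4/2 + 4*s.
Then F(4) - F(2) = (228848/35) - (24*sqrt(2)/5 + 1472/35) = 227376/35 - 24*sqrt(2)/5.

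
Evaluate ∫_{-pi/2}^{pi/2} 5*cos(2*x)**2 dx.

5*pi/2

Use the identity cos^2(2*x) = (1 + cos(4*x))/2.
An antiderivative is F(x) = 5*x/2 + 5*sin(4*x)/8.
Then F(pi/2) - F(-pi/2) = (5*pi/4) - (-5*pi/4) = 5*pi/2.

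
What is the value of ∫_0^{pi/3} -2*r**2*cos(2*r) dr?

-sqrt(3)*pi**2/18 + sqrt(3)/4 + pi/6

Integrate by parts twice (u = r^2, dv = -2*cos(2*r) dr).
An antiderivative is F(r) = -r**2*sin(2*r) - r*cos(2*r) + sin(2*r)/2.
Then F(pi/3) - F(0) = (-sqrt(3)*pi**2/18 + sqrt(3)/4 + pi/6) - (0) = -sqrt(3)*pi**2/18 + sqrt(3)/4 + pi/6.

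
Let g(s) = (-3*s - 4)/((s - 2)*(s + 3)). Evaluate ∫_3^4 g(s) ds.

Factor the denominator: s**2 + s - 6 = (s + 3)(s - 2).
Partial fractions: (-3*s - 4)/((s - 2)*(s + 3)) = -1/(s + 3) - 2/(s - 2).
An antiderivative is F(s) = -2*log(s - 2) - log(s + 3).
Then F(4) - F(3) = (-log(28)) - (-log(6)) = log(3/14).

log(3/14)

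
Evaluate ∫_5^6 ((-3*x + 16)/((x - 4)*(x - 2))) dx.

-8*log(2) + 5*log(3)

Factor the denominator: x**2 - 6*x + 8 = (x - 2)(x - 4).
Partial fractions: (-3*x + 16)/((x - 4)*(x - 2)) = -5/(x - 2) + 2/(x - 4).
An antiderivative is F(x) = 2*log(x - 4) - 5*log(x - 2).
Then F(6) - F(5) = (-8*log(2)) - (-5*log(3)) = -8*log(2) + 5*log(3).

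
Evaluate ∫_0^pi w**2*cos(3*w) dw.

-2*pi/9

Integrate by parts twice (u = w^2, dv = cos(3*w) dw).
An antiderivative is F(w) = w**2*sin(3*w)/3 + 2*w*cos(3*w)/9 - 2*sin(3*w)/27.
Then F(pi) - F(0) = (-2*pi/9) - (0) = -2*pi/9.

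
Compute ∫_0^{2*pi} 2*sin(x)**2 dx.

Use the identity sin^2(x) = (1 - cos(2*x))/2.
An antiderivative is F(x) = x - sin(2*x)/2.
Then F(2*pi) - F(0) = (2*pi) - (0) = 2*pi.

2*pi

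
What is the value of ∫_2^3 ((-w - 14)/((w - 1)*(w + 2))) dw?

-13*log(2) + 4*log(5)

Factor the denominator: w**2 + w - 2 = (w + 2)(w - 1).
Partial fractions: (-w - 14)/((w - 1)*(w + 2)) = 4/(w + 2) - 5/(w - 1).
An antiderivative is F(w) = -5*log(w - 1) + 4*log(w + 2).
Then F(3) - F(2) = (-5*log(2) + 4*log(5)) - (8*log(2)) = -13*log(2) + 4*log(5).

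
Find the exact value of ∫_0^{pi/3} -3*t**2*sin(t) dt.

-sqrt(3)*pi + pi**2/6 + 3

Integrate by parts twice (u = t^2, dv = -3*sin(t) dt).
An antiderivative is F(t) = 3*t**2*cos(t) - 6*t*sin(t) - 6*cos(t).
Then F(pi/3) - F(0) = (-sqrt(3)*pi - 3 + pi**2/6) - (-6) = -sqrt(3)*pi + pi**2/6 + 3.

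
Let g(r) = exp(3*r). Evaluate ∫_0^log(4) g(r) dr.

Let u = exp(r), so du = exp(r) dr. When r = 0, u = 1; when r = log(4), u = 4.
The integral becomes ∫ u**2 du from 1 to 4, with antiderivative u**3/3.
Back in r: F(r) = exp(3*r)/3.
Then F(log(4)) - F(0) = (64/3) - (1/3) = 21.

21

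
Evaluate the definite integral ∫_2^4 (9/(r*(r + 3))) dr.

-3*log(7) + 3*log(2) + 3*log(5)

Factor the denominator: r**2 + 3*r = (r + 3)r.
Partial fractions: 9/(r*(r + 3)) = -3/(r + 3) + 3/r.
An antiderivative is F(r) = 3*log(r) - 3*log(r + 3).
Then F(4) - F(2) = (-3*log(7) + 6*log(2)) - (-3*log(5) + 3*log(2)) = -3*log(7) + 3*log(2) + 3*log(5).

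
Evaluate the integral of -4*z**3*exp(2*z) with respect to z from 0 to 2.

Integrate by parts 3 times (u = z^3, dv = -4*exp(2*z) dz).
An antiderivative is F(z) = (-4*z**3 + 6*z**2 - 6*z + 3)*exp(2*z)/2.
Then F(2) - F(0) = (-17*exp(4)/2) - (3/2) = -17*exp(4)/2 - 3/2.

-17*exp(4)/2 - 3/2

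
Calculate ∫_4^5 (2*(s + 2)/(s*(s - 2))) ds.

Factor the denominator: s**2 - 2*s = s(s - 2).
Partial fractions: 2*(s + 2)/(s*(s - 2)) = -2/s + 4/(s - 2).
An antiderivative is F(s) = -2*log(s) + 4*log(s - 2).
Then F(5) - F(4) = (log(81/25)) - (0) = log(81/25).

log(81/25)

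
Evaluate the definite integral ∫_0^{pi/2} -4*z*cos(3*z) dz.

Integrate by parts once (u = z, dv = -4*cos(3*z) dz).
An antiderivative is F(z) = -4*z*sin(3*z)/3 - 4*cos(3*z)/9.
Then F(pi/2) - F(0) = (2*pi/3) - (-4/9) = 4/9 + 2*pi/3.

4/9 + 2*pi/3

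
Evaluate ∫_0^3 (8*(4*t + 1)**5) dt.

Let u = 4*t + 1, so du = 4 dt. When t = 0, u = 1; when t = 3, u = 13.
The integral becomes 2·∫ u**5 du from 1 to 13, with antiderivative u**6/3.
Back in t: F(t) = (4*t + 1)**6/3.
Then F(3) - F(0) = (4826809/3) - (1/3) = 1608936.

1608936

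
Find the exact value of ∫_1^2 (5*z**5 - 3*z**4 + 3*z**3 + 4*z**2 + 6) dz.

By the power rule, an antiderivative is F(z) = 5*z**6/6 - 3*z**5/5 + 3*z**4/4 + 4*z**3/3 + 6*z.
Then F(2) - F(1) = (344/5) - (499/60) = 3629/60.

3629/60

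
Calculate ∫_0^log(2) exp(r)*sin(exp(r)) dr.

-cos(2) + cos(1)

Let u = exp(r), so du = exp(r) dr. When r = 0, u = 1; when r = log(2), u = 2.
The integral becomes ∫ sin(u) du from 1 to 2, with antiderivative -cos(u).
Back in r: F(r) = -cos(exp(r)).
Then F(log(2)) - F(0) = (-cos(2)) - (-cos(1)) = -cos(2) + cos(1).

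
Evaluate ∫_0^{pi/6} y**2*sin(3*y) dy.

-2/27 + pi/27

Integrate by parts twice (u = y^2, dv = sin(3*y) dy).
An antiderivative is F(y) = -y**2*cos(3*y)/3 + 2*y*sin(3*y)/9 + 2*cos(3*y)/27.
Then F(pi/6) - F(0) = (pi/27) - (2/27) = -2/27 + pi/27.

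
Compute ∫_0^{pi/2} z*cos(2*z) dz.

-1/2

Integrate by parts once (u = z, dv = cos(2*z) dz).
An antiderivative is F(z) = z*sin(2*z)/2 + cos(2*z)/4.
Then F(pi/2) - F(0) = (-1/4) - (1/4) = -1/2.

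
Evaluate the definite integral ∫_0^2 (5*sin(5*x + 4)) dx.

cos(4) - cos(14)

Let u = 5*x + 4, so du = 5 dx. When x = 0, u = 4; when x = 2, u = 14.
The integral becomes ∫ sin(u) du from 4 to 14, with antiderivative -cos(u).
Back in x: F(x) = -cos(5*x + 4).
Then F(2) - F(0) = (-cos(14)) - (-cos(4)) = cos(4) - cos(14).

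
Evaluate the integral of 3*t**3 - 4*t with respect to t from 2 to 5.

By the power rule, an antiderivative is F(t) = 3*t**4/4 - 2*t**2.
Then F(5) - F(2) = (1675/4) - (4) = 1659/4.

1659/4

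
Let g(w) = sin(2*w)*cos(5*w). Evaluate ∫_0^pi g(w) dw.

-4/21

Use the identity sin(2*w)cos(5*w) = [sin(7*w) + sin(-3*w)]/2.
An antiderivative is F(w) = cos(3*w)/6 - cos(7*w)/14.
Then F(pi) - F(0) = (-2/21) - (2/21) = -4/21.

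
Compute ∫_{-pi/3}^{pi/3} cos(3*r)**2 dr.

Use the identity cos^2(3*r) = (1 + cos(6*r))/2.
An antiderivative is F(r) = r/2 + sin(6*r)/12.
Then F(pi/3) - F(-pi/3) = (pi/6) - (-pi/6) = pi/3.

pi/3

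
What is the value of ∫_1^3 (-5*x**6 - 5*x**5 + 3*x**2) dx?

By the power rule, an antiderivative is F(x) = -5*x**7/7 - 5*x**6/6 + x**3.
Then F(3) - F(1) = (-29997/14) - (-23/42) = -44984/21.

-44984/21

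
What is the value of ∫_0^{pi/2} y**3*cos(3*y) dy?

Integrate by parts 3 times (u = y^3, dv = cos(3*y) dy).
An antiderivative is F(y) = y**3*sin(3*y)/3 + y**2*cos(3*y)/3 - 2*y*sin(3*y)/9 - 2*cos(3*y)/27.
Then F(pi/2) - F(0) = (-pi**3/24 + pi/9) - (-2/27) = -pi**3/24 + 2/27 + pi/9.

-pi**3/24 + 2/27 + pi/9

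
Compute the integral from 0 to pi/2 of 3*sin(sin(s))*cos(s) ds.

3 - 3*cos(1)

Let u = sin(s), so du = cos(s) ds. When s = 0, u = 0; when s = pi/2, u = 1.
The integral becomes 3·∫ sin(u) du from 0 to 1, with antiderivative -3*cos(u).
Back in s: F(s) = -3*cos(sin(s)).
Then F(pi/2) - F(0) = (-3*cos(1)) - (-3) = 3 - 3*cos(1).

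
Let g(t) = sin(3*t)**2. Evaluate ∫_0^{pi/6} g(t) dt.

pi/12

Use the identity sin^2(3*t) = (1 - cos(6*t))/2.
An antiderivative is F(t) = t/2 - sin(6*t)/12.
Then F(pi/6) - F(0) = (pi/12) - (0) = pi/12.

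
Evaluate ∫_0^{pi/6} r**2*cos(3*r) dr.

-2/27 + pi**2/108

Integrate by parts twice (u = r^2, dv = cos(3*r) dr).
An antiderivative is F(r) = r**2*sin(3*r)/3 + 2*r*cos(3*r)/9 - 2*sin(3*r)/27.
Then F(pi/6) - F(0) = (-2/27 + pi**2/108) - (0) = -2/27 + pi**2/108.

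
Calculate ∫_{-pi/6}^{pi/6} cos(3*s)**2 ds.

pi/6

Use the identity cos^2(3*s) = (1 + cos(6*s))/2.
An antiderivative is F(s) = s/2 + sin(6*s)/12.
Then F(pi/6) - F(-pi/6) = (pi/12) - (-pi/12) = pi/6.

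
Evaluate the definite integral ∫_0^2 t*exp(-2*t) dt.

Integrate by parts once (u = t, dv = exp(-2*t) dt).
An antiderivative is F(t) = (-2*t - 1)*exp(-2*t)/4.
Then F(2) - F(0) = (-5*exp(-4)/4) - (-1/4) = (-5 + exp(4))*exp(-4)/4.

(-5 + exp(4))*exp(-4)/4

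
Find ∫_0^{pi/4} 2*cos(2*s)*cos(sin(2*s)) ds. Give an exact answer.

sin(1)

Let u = sin(2*s), so du = 2*cos(2*s) ds. When s = 0, u = 0; when s = pi/4, u = 1.
The integral becomes ∫ cos(u) du from 0 to 1, with antiderivative sin(u).
Back in s: F(s) = sin(sin(2*s)).
Then F(pi/4) - F(0) = (sin(1)) - (0) = sin(1).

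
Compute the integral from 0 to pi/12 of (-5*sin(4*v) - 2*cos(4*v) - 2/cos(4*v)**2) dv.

-3*sqrt(3)/4 - 5/8

An antiderivative is F(v) = -sin(4*v)/2 + 5*cos(4*v)/4 - tan(4*v)/2.
Then F(pi/12) - F(0) = (5/8 - 3*sqrt(3)/4) - (5/4) = -3*sqrt(3)/4 - 5/8.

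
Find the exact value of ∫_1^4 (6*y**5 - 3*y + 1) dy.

By the power rule, an antiderivative is F(y) = y**6 - 3*y**2/2 + y.
Then F(4) - F(1) = (4076) - (1/2) = 8151/2.

8151/2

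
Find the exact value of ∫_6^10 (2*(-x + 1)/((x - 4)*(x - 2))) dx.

Factor the denominator: x**2 - 6*x + 8 = (x - 2)(x - 4).
Partial fractions: 2*(-x + 1)/((x - 4)*(x - 2)) = 1/(x - 2) - 3/(x - 4).
An antiderivative is F(x) = -3*log(x - 4) + log(x - 2).
Then F(10) - F(6) = (-log(27)) - (-log(2)) = log(2/27).

log(2/27)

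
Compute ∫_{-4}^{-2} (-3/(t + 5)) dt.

An antiderivative is F(t) = -3*log(t + 5).
Then F(-2) - F(-4) = (-log(27)) - (0) = -log(27).

-log(27)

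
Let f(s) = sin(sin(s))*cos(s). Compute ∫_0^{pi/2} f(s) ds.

1 - cos(1)

Let u = sin(s), so du = cos(s) ds. When s = 0, u = 0; when s = pi/2, u = 1.
The integral becomes ∫ sin(u) du from 0 to 1, with antiderivative -cos(u).
Back in s: F(s) = -cos(sin(s)).
Then F(pi/2) - F(0) = (-cos(1)) - (-1) = 1 - cos(1).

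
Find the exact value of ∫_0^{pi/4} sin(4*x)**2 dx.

Use the identity sin^2(4*x) = (1 - cos(8*x))/2.
An antiderivative is F(x) = x/2 - sin(8*x)/16.
Then F(pi/4) - F(0) = (pi/8) - (0) = pi/8.

pi/8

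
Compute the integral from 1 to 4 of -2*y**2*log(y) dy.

14 - 256*log(2)/3

Integrate by parts once (u = ln y, dv = -2*y**2 dy).
An antiderivative is F(y) = -2*y**3*(3*log(y) - 1)/9.
Then F(4) - F(1) = (128/9 - 256*log(2)/3) - (2/9) = 14 - 256*log(2)/3.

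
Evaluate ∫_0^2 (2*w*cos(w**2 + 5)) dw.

Let u = w**2 + 5, so du = 2*w dw. When w = 0, u = 5; when w = 2, u = 9.
The integral becomes ∫ cos(u) du from 5 to 9, with antiderivative sin(u).
Back in w: F(w) = sin(w**2 + 5).
Then F(2) - F(0) = (sin(9)) - (sin(5)) = sin(9) - sin(5).

sin(9) - sin(5)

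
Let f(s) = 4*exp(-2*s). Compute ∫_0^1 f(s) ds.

2 - 2*exp(-2)

An antiderivative is F(s) = -2*exp(-2*s).
Then F(1) - F(0) = (-2*exp(-2)) - (-2) = 2 - 2*exp(-2).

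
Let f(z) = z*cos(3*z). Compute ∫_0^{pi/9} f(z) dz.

-1/18 + sqrt(3)*pi/54

Integrate by parts once (u = z, dv = cos(3*z) dz).
An antiderivative is F(z) = z*sin(3*z)/3 + cos(3*z)/9.
Then F(pi/9) - F(0) = (1/18 + sqrt(3)*pi/54) - (1/9) = -1/18 + sqrt(3)*pi/54.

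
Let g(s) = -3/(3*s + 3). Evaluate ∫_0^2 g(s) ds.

An antiderivative is F(s) = -log(3*s + 3).
Then F(2) - F(0) = (-log(9)) - (-log(3)) = -log(3).

-log(3)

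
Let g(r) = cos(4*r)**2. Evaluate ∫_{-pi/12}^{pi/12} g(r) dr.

sqrt(3)/16 + pi/12

Use the identity cos^2(4*r) = (1 + cos(8*r))/2.
An antiderivative is F(r) = r/2 + sin(8*r)/16.
Then F(pi/12) - F(-pi/12) = (sqrt(3)/32 + pi/24) - (-pi/24 - sqrt(3)/32) = sqrt(3)/16 + pi/12.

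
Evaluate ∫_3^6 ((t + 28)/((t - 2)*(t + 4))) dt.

-4*log(5) + 6*log(2) + 4*log(7)

Factor the denominator: t**2 + 2*t - 8 = (t + 4)(t - 2).
Partial fractions: (t + 28)/((t - 2)*(t + 4)) = -4/(t + 4) + 5/(t - 2).
An antiderivative is F(t) = 5*log(t - 2) - 4*log(t + 4).
Then F(6) - F(3) = (-4*log(5) + 6*log(2)) - (-4*log(7)) = -4*log(5) + 6*log(2) + 4*log(7).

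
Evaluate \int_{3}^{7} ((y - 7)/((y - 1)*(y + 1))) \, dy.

Factor the denominator: y**2 - 1 = (y + 1)(y - 1).
Partial fractions: (y - 7)/((y - 1)*(y + 1)) = 4/(y + 1) - 3/(y - 1).
An antiderivative is F(y) = -3*log(y - 1) + 4*log(y + 1).
Then F(7) - F(3) = (-3*log(3) + 9*log(2)) - (log(32)) = log(16/27).

log(16/27)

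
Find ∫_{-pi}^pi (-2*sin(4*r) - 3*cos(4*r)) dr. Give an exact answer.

0

An antiderivative is F(r) = -3*sin(4*r)/4 + cos(4*r)/2.
Then F(pi) - F(-pi) = (1/2) - (1/2) = 0.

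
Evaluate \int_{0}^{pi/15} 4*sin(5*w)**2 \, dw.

-sqrt(3)/10 + 2*pi/15

Use the identity sin^2(5*w) = (1 - cos(10*w))/2.
An antiderivative is F(w) = 2*w - sin(10*w)/5.
Then F(pi/15) - F(0) = (-sqrt(3)/10 + 2*pi/15) - (0) = -sqrt(3)/10 + 2*pi/15.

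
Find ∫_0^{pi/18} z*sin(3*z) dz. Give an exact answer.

-sqrt(3)*pi/108 + 1/18

Integrate by parts once (u = z, dv = sin(3*z) dz).
An antiderivative is F(z) = -z*cos(3*z)/3 + sin(3*z)/9.
Then F(pi/18) - F(0) = (-sqrt(3)*pi/108 + 1/18) - (0) = -sqrt(3)*pi/108 + 1/18.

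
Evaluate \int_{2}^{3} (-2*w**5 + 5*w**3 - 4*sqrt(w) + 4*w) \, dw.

-1565/12 - 8*sqrt(3) + 16*sqrt(2)/3

By the power rule, an antiderivative is F(w) = -w**6/3 + 5*w**4/4 - 8*w**(3/2)/3 + 2*w**2.
Then F(3) - F(2) = (-495/4 - 8*sqrt(3)) - (20/3 - 16*sqrt(2)/3) = -1565/12 - 8*sqrt(3) + 16*sqrt(2)/3.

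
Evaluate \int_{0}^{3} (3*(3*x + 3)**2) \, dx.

Let u = 3*x + 3, so du = 3 dx. When x = 0, u = 3; when x = 3, u = 12.
The integral becomes ∫ u**2 du from 3 to 12, with antiderivative u**3/3.
Back in x: F(x) = (3*x + 3)**3/3.
Then F(3) - F(0) = (576) - (9) = 567.

567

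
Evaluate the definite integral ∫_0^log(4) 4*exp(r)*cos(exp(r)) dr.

Let u = exp(r), so du = exp(r) dr. When r = 0, u = 1; when r = log(4), u = 4.
The integral becomes 4·∫ cos(u) du from 1 to 4, with antiderivative 4*sin(u).
Back in r: F(r) = 4*sin(exp(r)).
Then F(log(4)) - F(0) = (4*sin(4)) - (4*sin(1)) = -4*sin(1) + 4*sin(4).

-4*sin(1) + 4*sin(4)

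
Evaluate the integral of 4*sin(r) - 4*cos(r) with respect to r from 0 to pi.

8

An antiderivative is F(r) = -4*sin(r) - 4*cos(r).
Then F(pi) - F(0) = (4) - (-4) = 8.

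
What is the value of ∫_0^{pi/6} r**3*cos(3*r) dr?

-pi/27 + pi**3/648 + 2/27

Integrate by parts 3 times (u = r^3, dv = cos(3*r) dr).
An antiderivative is F(r) = r**3*sin(3*r)/3 + r**2*cos(3*r)/3 - 2*r*sin(3*r)/9 - 2*cos(3*r)/27.
Then F(pi/6) - F(0) = (pi*(-24 + pi**2)/648) - (-2/27) = -pi/27 + pi**3/648 + 2/27.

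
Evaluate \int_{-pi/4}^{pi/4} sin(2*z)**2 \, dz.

pi/4

Use the identity sin^2(2*z) = (1 - cos(4*z))/2.
An antiderivative is F(z) = z/2 - sin(4*z)/8.
Then F(pi/4) - F(-pi/4) = (pi/8) - (-pi/8) = pi/4.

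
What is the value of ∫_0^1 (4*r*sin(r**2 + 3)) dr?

2*cos(3) - 2*cos(4)

Let u = r**2 + 3, so du = 2*r dr. When r = 0, u = 3; when r = 1, u = 4.
The integral becomes 2·∫ sin(u) du from 3 to 4, with antiderivative -2*cos(u).
Back in r: F(r) = -2*cos(r**2 + 3).
Then F(1) - F(0) = (-2*cos(4)) - (-2*cos(3)) = 2*cos(3) - 2*cos(4).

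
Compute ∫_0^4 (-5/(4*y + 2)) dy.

-5*log(3)/2

An antiderivative is F(y) = -5*log(4*y + 2)/4.
Then F(4) - F(0) = (-5*log(18)/4) - (-5*log(2)/4) = -5*log(3)/2.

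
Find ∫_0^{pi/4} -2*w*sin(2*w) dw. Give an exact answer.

-1/2

Integrate by parts once (u = w, dv = -2*sin(2*w) dw).
An antiderivative is F(w) = w*cos(2*w) - sin(2*w)/2.
Then F(pi/4) - F(0) = (-1/2) - (0) = -1/2.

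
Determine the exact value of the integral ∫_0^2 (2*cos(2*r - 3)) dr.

sin(3) + sin(1)

Let u = 2*r - 3, so du = 2 dr. When r = 0, u = -3; when r = 2, u = 1.
The integral becomes ∫ cos(u) du from -3 to 1, with antiderivative sin(u).
Back in r: F(r) = sin(2*r - 3).
Then F(2) - F(0) = (sin(1)) - (-sin(3)) = sin(3) + sin(1).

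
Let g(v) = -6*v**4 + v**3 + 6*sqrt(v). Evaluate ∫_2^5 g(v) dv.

By the power rule, an antiderivative is F(v) = -6*v**5/5 + v**4/4 + 4*v**(3/2).
Then F(5) - F(2) = (-14375/4 + 20*sqrt(5)) - (-172/5 + 8*sqrt(2)) = -71187/20 - 8*sqrt(2) + 20*sqrt(5).

-71187/20 - 8*sqrt(2) + 20*sqrt(5)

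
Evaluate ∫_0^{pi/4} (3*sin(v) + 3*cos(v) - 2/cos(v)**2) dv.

An antiderivative is F(v) = 3*sin(v) - 3*cos(v) - 2*tan(v).
Then F(pi/4) - F(0) = (-2) - (-3) = 1.

1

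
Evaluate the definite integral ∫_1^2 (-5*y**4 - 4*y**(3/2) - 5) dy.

-172/5 - 32*sqrt(2)/5

By the power rule, an antiderivative is F(y) = -8*y**(5/2)/5 - y**5 - 5*y.
Then F(2) - F(1) = (-42 - 32*sqrt(2)/5) - (-38/5) = -172/5 - 32*sqrt(2)/5.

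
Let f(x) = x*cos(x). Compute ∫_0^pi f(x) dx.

Integrate by parts once (u = x, dv = cos(x) dx).
An antiderivative is F(x) = x*sin(x) + cos(x).
Then F(pi) - F(0) = (-1) - (1) = -2.

-2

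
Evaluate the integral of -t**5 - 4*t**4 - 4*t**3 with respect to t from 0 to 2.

By the power rule, an antiderivative is F(t) = -t**6/6 - 4*t**5/5 - t**4.
Then F(2) - F(0) = (-784/15) - (0) = -784/15.

-784/15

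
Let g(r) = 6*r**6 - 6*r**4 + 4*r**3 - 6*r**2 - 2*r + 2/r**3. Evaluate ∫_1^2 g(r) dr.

By the power rule, an antiderivative is F(r) = 6*r**7/7 - 6*r**5/5 + r**4 - 2*r**3 - r**2 - 1/r**2.
Then F(2) - F(1) = (9389/140) - (-117/35) = 9857/140.

9857/140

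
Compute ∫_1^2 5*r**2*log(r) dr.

-35/9 + 40*log(2)/3

Integrate by parts once (u = ln r, dv = 5*r**2 dr).
An antiderivative is F(r) = 5*r**3*(3*log(r) - 1)/9.
Then F(2) - F(1) = (-40/9 + 40*log(2)/3) - (-5/9) = -35/9 + 40*log(2)/3.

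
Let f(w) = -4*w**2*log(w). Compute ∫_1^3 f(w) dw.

104/9 - 36*log(3)

Integrate by parts once (u = ln w, dv = -4*w**2 dw).
An antiderivative is F(w) = -4*w**3*(3*log(w) - 1)/9.
Then F(3) - F(1) = (12 - 36*log(3)) - (4/9) = 104/9 - 36*log(3).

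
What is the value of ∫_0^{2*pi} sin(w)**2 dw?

pi

Use the identity sin^2(w) = (1 - cos(2*w))/2.
An antiderivative is F(w) = w/2 - sin(2*w)/4.
Then F(2*pi) - F(0) = (pi) - (0) = pi.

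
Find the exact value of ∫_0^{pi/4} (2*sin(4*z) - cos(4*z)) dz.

An antiderivative is F(z) = -sin(4*z)/4 - cos(4*z)/2.
Then F(pi/4) - F(0) = (1/2) - (-1/2) = 1.

1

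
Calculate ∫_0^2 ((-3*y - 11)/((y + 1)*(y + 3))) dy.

Factor the denominator: y**2 + 4*y + 3 = (y + 3)(y + 1).
Partial fractions: (-3*y - 11)/((y + 1)*(y + 3)) = 1/(y + 3) - 4/(y + 1).
An antiderivative is F(y) = -4*log(y + 1) + log(y + 3).
Then F(2) - F(0) = (log(5/81)) - (log(3)) = -5*log(3) + log(5).

-5*log(3) + log(5)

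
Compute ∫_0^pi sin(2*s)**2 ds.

Use the identity sin^2(2*s) = (1 - cos(4*s))/2.
An antiderivative is F(s) = s/2 - sin(4*s)/8.
Then F(pi) - F(0) = (pi/2) - (0) = pi/2.

pi/2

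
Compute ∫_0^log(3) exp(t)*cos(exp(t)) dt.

-sin(1) + sin(3)

Let u = exp(t), so du = exp(t) dt. When t = 0, u = 1; when t = log(3), u = 3.
The integral becomes ∫ cos(u) du from 1 to 3, with antiderivative sin(u).
Back in t: F(t) = sin(exp(t)).
Then F(log(3)) - F(0) = (sin(3)) - (sin(1)) = -sin(1) + sin(3).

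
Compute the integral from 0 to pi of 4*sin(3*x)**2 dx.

2*pi

Use the identity sin^2(3*x) = (1 - cos(6*x))/2.
An antiderivative is F(x) = 2*x - sin(6*x)/3.
Then F(pi) - F(0) = (2*pi) - (0) = 2*pi.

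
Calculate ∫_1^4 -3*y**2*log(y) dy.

Integrate by parts once (u = ln y, dv = -3*y**2 dy).
An antiderivative is F(y) = -y**3*(3*log(y) - 1)/3.
Then F(4) - F(1) = (64/3 - 128*log(2)) - (1/3) = 21 - 128*log(2).

21 - 128*log(2)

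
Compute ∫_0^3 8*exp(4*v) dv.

Let u = 4*v, so du = 4 dv. When v = 0, u = 0; when v = 3, u = 12.
The integral becomes 2·∫ exp(u) du from 0 to 12, with antiderivative 2*exp(u).
Back in v: F(v) = 2*exp(4*v).
Then F(3) - F(0) = (2*exp(12)) - (2) = -2 + 2*exp(12).

-2 + 2*exp(12)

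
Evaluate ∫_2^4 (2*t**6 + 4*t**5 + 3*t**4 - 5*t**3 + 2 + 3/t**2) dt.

1068553/140

By the power rule, an antiderivative is F(t) = 2*t**7/7 + 2*t**6/3 + 3*t**5/5 - 5*t**4/4 + 2*t - 3/t.
Then F(4) - F(2) = (3239653/420) - (16997/210) = 1068553/140.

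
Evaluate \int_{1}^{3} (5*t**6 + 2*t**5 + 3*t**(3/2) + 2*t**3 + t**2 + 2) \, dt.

54*sqrt(3)/5 + 194834/105

By the power rule, an antiderivative is F(t) = 5*t**7/7 + t**6/3 + 6*t**(5/2)/5 + t**4/2 + t**3/3 + 2*t.
Then F(3) - F(1) = (54*sqrt(3)/5 + 26049/14) - (1067/210) = 54*sqrt(3)/5 + 194834/105.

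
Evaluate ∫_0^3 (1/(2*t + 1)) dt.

log(7)/2

An antiderivative is F(t) = log(2*t + 1)/2.
Then F(3) - F(0) = (log(7)/2) - (0) = log(7)/2.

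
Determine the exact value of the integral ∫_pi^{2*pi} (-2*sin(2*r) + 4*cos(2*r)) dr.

An antiderivative is F(r) = 2*sin(2*r) + cos(2*r).
Then F(2*pi) - F(pi) = (1) - (1) = 0.

0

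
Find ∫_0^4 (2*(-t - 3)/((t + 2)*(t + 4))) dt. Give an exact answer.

Factor the denominator: t**2 + 6*t + 8 = (t + 4)(t + 2).
Partial fractions: 2*(-t - 3)/((t + 2)*(t + 4)) = -1/(t + 4) - 1/(t + 2).
An antiderivative is F(t) = -log(t + 2) - log(t + 4).
Then F(4) - F(0) = (-log(48)) - (-log(8)) = -log(6).

-log(6)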